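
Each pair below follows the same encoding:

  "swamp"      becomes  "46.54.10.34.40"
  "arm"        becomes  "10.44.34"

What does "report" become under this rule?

s(#19)→46 and w(#23)→54: differences scale by 2, so n = 2·pos + 8. The formula is n = 2×(alphabet index, a=1) + 8.
On report: r=18→44, e=5→18, p=16→40, o=15→38, r=18→44, t=20→48.

44.18.40.38.44.48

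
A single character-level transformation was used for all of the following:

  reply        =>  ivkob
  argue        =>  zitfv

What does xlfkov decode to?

Each letter is replaced by its mirror in the alphabet: a↔z, b↔y, c↔x, and so on (the Atbash cipher).
Decoding xlfkov: x↔c, l↔o, f↔u, k↔p, o↔l, v↔e.

couple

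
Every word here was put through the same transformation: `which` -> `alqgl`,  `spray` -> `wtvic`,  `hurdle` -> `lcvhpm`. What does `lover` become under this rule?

The shift depends on letter class: consonant w→a is +4, but vowel i→q is +8. The rule splits by letter class: vowels +8, consonants +4.
For lover: l(cons)+4=p, o(vowel)+8=w, v(cons)+4=z, e(vowel)+8=m, r(cons)+4=v.

pwzmv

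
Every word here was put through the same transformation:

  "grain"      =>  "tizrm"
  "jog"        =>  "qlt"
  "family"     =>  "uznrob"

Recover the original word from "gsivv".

Each pair mirrors across the alphabet (g↔t, r↔i, a↔z): positions sum to 25. Letters are reflected about the middle of the alphabet (position → 25−position): Atbash.
Decoding gsivv: g↔t, s↔h, i↔r, v↔e, v↔e.

three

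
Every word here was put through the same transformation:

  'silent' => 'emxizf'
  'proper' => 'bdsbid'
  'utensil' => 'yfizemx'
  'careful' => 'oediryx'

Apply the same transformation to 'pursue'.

The shift depends on letter class: consonant s→e is +12, but vowel i→m is +4. The rule splits by letter class: vowels +4, consonants +12.
For pursue: p(cons)+12=b, u(vowel)+4=y, r(cons)+12=d, s(cons)+12=e, u(vowel)+4=y, e(vowel)+4=i.

bydeyi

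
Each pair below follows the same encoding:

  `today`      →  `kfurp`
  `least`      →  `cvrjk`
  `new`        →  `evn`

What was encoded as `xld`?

Compare letters: t→k is +17, o→f is +17, d→u is +17 — a constant shift. This is a Caesar cipher with shift 17.
Undoing it on xld: x−17=g, l−17=u, d−17=m.

gum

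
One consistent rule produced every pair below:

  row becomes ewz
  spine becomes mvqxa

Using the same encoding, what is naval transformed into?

tidiv

The output letters match the input read backwards, each shifted +8: row reversed is wor. The word is reversed, then every letter is shifted forward by 8.
Applying it to naval: reverse → lavan; then shift: l+8=t, a+8=i, v+8=d, a+8=i, n+8=v.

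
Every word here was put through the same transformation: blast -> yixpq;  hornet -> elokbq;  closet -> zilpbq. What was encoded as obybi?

Compare letters: b→y is +23, l→i is +23, a→x is +23 — a constant shift. Every letter moves 23 places later in the alphabet, wrapping around z→a.
Reversing it on obybi: o−23=r, b−23=e, y−23=b, b−23=e, i−23=l.

rebel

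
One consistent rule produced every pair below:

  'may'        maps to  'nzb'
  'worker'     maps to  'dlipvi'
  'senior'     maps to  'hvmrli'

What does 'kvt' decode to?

peg

Each pair mirrors across the alphabet (m↔n, a↔z, y↔b): positions sum to 25. Letters are reflected about the middle of the alphabet (position → 25−position): Atbash.
Decoding kvt: k↔p, v↔e, t↔g.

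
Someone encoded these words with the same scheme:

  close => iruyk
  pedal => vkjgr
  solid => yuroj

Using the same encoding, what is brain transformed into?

hxgot

Compare letters: c→i is +6, l→r is +6, o→u is +6 — a constant shift. Every letter moves 6 places later in the alphabet, wrapping around z→a.
Applying it to brain: b+6=h, r+6=x, a+6=g, i+6=o, n+6=t.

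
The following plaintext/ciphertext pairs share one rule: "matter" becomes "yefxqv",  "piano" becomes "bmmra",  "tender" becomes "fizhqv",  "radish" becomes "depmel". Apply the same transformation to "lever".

A repeating key of period 2 is used — shifts +12, +4 over and over.
On lever: l+12=x, e+4=i, v+12=h, e+4=i, r+12=d.

xihid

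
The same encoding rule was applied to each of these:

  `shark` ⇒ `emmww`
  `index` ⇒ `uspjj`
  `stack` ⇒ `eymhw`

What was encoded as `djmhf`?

react

Shifts by position in shark: pos 0: s→e (+12), pos 1: h→m (+5), pos 2: a→m (+12), pos 3: r→w (+5) — repeating every 2. The shifts repeat in a cycle of length 2: positions 0,1,… shift by +12, +5, then the pattern repeats.
Reversing it on djmhf: d−12=r, j−5=e, m−12=a, h−5=c, f−12=t.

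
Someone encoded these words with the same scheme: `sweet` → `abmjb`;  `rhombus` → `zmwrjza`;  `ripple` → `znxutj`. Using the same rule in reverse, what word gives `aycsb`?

The shifts repeat in a cycle of length 2: positions 0,1,… shift by +8, +5, then the pattern repeats.
Decoding aycsb: a−8=s, y−5=t, c−8=u, s−5=n, b−8=t.

stunt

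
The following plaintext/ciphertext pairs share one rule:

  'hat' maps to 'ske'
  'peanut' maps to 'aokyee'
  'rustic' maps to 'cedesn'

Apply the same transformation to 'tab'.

ekm

The shift depends on letter class: consonant h→s is +11, but vowel a→k is +10. Two shifts are in play — +10 for a/e/i/o/u, +11 for every other letter.
Applying it to tab: t(cons)+11=e, a(vowel)+10=k, b(cons)+11=m.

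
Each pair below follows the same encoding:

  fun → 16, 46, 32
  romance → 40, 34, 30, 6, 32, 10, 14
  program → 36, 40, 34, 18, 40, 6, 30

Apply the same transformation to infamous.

f(#6)→16 and u(#21)→46: differences scale by 2, so n = 2·pos + 4. Each letter becomes 2×(its alphabet position, a=1..z=26) + 4.
Applying it to infamous: i=9→22, n=14→32, f=6→16, a=1→6, m=13→30, o=15→34, u=21→46, s=19→42.

22, 32, 16, 6, 30, 34, 46, 42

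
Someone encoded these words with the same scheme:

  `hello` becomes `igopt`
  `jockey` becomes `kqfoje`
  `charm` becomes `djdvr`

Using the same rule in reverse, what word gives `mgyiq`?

In hello: h→i is +1, e→g is +2, l→o is +3, l→p is +4 — the shift increases by 1 each position. Each letter shifts forward by (position + 1), i.e. 1, 2, 3, … — the shift grows by one for each successive letter.
Undoing it on mgyiq: m−1=l, g−2=e, y−3=v, i−4=e, q−5=l.

level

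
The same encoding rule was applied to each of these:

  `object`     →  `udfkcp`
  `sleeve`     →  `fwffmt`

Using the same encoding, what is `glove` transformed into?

The output letters match the input read backwards, each shifted +1: object reversed is tcejbo. The word is reversed, then every letter is shifted forward by 1.
For glove: reverse → evolg; then shift: e+1=f, v+1=w, o+1=p, l+1=m, g+1=h.

fwpmh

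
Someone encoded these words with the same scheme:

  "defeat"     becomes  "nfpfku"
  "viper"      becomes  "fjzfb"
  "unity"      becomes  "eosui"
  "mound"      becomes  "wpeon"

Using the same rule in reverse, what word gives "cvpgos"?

It's a Vigenère-style cipher with numeric key [10,1]: position i shifts by key[i mod 2].
Undoing it on cvpgos: c−10=s, v−1=u, p−10=f, g−1=f, o−10=e, s−1=r.

suffer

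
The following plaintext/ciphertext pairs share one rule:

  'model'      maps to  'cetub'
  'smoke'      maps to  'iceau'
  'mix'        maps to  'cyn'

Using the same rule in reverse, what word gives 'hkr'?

rub

Compare letters: m→c is +16, o→e is +16, d→t is +16 — a constant shift. This is a Caesar cipher with shift 16.
Undoing it on hkr: h−16=r, k−16=u, r−16=b.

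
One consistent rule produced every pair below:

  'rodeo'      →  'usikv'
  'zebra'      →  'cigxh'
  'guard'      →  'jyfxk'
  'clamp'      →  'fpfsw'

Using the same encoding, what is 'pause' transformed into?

In rodeo: r→u is +3, o→s is +4, d→i is +5, e→k is +6 — the shift increases by 1 each position. Each letter shifts forward by (position + 3), i.e. 3, 4, 5, … — the shift grows by one for each successive letter.
On pause: p+3=s, a+4=e, u+5=z, s+6=y, e+7=l.

sezyl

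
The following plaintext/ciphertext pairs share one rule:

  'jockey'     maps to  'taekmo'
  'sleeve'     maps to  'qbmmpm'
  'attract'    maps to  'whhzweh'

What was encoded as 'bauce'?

logic

j(9)→t(19) and o(14)→a(0) fit y≡17x+22 (mod 26); the inverse of 17 mod 26 is 23. Each letter's alphabet position (a=0..z=25) is mapped through 17·x+22 mod 26 — an affine cipher.
Undoing it on bauce: b(1)→23·(1−22)≡11=l; a(0)→23·(0−22)≡14=o; u(20)→23·(20−22)≡6=g; c(2)→23·(2−22)≡8=i; e(4)→23·(4−22)≡2=c (all mod 26).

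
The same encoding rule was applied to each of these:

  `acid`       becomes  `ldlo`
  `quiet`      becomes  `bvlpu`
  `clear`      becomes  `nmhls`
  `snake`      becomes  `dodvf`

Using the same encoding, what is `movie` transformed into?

xpytf

Shifts by position in acid: pos 0: a→l (+11), pos 1: c→d (+1), pos 2: i→l (+3), pos 3: d→o (+11) — repeating every 3. The shifts repeat in a cycle of length 3: positions 0,1,… shift by +11, +1, +3, then the pattern repeats.
For movie: m+11=x, o+1=p, v+3=y, i+11=t, e+1=f.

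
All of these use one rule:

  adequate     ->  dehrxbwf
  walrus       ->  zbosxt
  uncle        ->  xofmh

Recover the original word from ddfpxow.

The shifts repeat in a cycle of length 2: positions 0,1,… shift by +3, +1, then the pattern repeats.
Undoing it on ddfpxow: d−3=a, d−1=c, f−3=c, p−1=o, x−3=u, o−1=n, w−3=t.

account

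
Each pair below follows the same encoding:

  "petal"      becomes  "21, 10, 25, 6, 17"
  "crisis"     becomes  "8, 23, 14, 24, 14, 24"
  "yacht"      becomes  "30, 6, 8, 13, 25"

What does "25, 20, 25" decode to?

tot

p is letter #16 and maps to 21: an offset of 5. Each letter is replaced by its alphabet position (a=1..z=26) + 5.
Undoing it on 25, 20, 25: 25→(25−5)÷1=20=t, 20→(20−5)÷1=15=o, 25→(25−5)÷1=20=t.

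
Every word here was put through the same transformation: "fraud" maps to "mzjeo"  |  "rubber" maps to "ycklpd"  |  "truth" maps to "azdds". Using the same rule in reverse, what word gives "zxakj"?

spray

Each letter shifts forward by (position + 7), i.e. 7, 8, 9, … — the shift grows by one for each successive letter.
Undoing it on zxakj: z−7=s, x−8=p, a−9=r, k−10=a, j−11=y.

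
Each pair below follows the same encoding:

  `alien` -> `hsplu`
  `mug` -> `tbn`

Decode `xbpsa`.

quilt

It's a constant shift of +7 (ROT7).
Reversing it on xbpsa: x−7=q, b−7=u, p−7=i, s−7=l, a−7=t.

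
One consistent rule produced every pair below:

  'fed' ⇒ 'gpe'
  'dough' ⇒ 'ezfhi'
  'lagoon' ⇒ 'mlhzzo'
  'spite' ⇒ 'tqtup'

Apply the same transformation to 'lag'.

mlh

The shift depends on letter class: consonant f→g is +1, but vowel e→p is +11. Vowels shift forward by 11 and consonants shift forward by 1.
Applying it to lag: l(cons)+1=m, a(vowel)+11=l, g(cons)+1=h.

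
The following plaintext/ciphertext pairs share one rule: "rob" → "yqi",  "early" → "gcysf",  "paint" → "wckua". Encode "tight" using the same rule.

The shift depends on letter class: consonant r→y is +7, but vowel o→q is +2. Two shifts are in play — +2 for a/e/i/o/u, +7 for every other letter.
For tight: t(cons)+7=a, i(vowel)+2=k, g(cons)+7=n, h(cons)+7=o, t(cons)+7=a.

aknoa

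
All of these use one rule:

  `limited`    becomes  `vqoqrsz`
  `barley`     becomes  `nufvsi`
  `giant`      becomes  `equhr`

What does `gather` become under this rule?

eurxsf

Treating letters as 0–25, the rule is x ↦ 19x + 20 (mod 26).
On gather: g(6)→19·6+20≡4=e; a(0)→19·0+20≡20=u; t(19)→19·19+20≡17=r; h(7)→19·7+20≡23=x; e(4)→19·4+20≡18=s; r(17)→19·17+20≡5=f (all mod 26).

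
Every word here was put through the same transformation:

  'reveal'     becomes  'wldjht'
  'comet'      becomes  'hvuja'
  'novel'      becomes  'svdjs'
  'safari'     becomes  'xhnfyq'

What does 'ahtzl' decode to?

value

Shifts by position in reveal: pos 0: r→w (+5), pos 1: e→l (+7), pos 2: v→d (+8), pos 3: e→j (+5), pos 4: a→h (+7), pos 5: l→t (+8) — repeating every 3. It's a Vigenère-style cipher with numeric key [5,7,8]: position i shifts by key[i mod 3].
Decoding ahtzl: a−5=v, h−7=a, t−8=l, z−5=u, l−7=e.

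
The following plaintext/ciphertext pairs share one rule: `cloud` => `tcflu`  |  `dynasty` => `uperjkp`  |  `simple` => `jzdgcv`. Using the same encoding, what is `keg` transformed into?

bvx

It's a constant shift of +17 (ROT17).
Applying it to keg: k+17=b, e+17=v, g+17=x.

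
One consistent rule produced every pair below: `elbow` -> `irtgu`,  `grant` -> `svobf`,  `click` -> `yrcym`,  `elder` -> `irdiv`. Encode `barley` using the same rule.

e(4)→i(8) and l(11)→r(17) fit y≡5x+14 (mod 26); the inverse of 5 mod 26 is 21. Treating letters as 0–25, the rule is x ↦ 5x + 14 (mod 26).
Applying it to barley: b(1)→5·1+14≡19=t; a(0)→5·0+14≡14=o; r(17)→5·17+14≡21=v; l(11)→5·11+14≡17=r; e(4)→5·4+14≡8=i; y(24)→5·24+14≡4=e (all mod 26).

tovrie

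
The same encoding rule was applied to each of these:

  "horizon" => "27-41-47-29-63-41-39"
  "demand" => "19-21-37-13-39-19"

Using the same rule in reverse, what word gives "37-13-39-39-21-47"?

h(#8)→27 and o(#15)→41: differences scale by 2, so n = 2·pos + 11. The formula is n = 2×(alphabet index, a=1) + 11.
Undoing it on 37-13-39-39-21-47: 37→(37−11)÷2=13=m, 13→(13−11)÷2=1=a, 39→(39−11)÷2=14=n, 39→(39−11)÷2=14=n, 21→(21−11)÷2=5=e, 47→(47−11)÷2=18=r.

manner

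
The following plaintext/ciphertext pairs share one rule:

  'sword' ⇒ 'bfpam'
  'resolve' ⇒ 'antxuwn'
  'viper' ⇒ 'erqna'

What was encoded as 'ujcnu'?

Shifts by position in sword: pos 0: s→b (+9), pos 1: w→f (+9), pos 2: o→p (+1), pos 3: r→a (+9), pos 4: d→m (+9) — repeating every 3. The shifts repeat in a cycle of length 3: positions 0,1,… shift by +9, +9, +1, then the pattern repeats.
Reversing it on ujcnu: u−9=l, j−9=a, c−1=b, n−9=e, u−9=l.

label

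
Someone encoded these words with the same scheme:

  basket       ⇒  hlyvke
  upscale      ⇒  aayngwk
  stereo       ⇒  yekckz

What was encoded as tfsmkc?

Shifts by position in basket: pos 0: b→h (+6), pos 1: a→l (+11), pos 2: s→y (+6), pos 3: k→v (+11) — repeating every 2. The shifts repeat in a cycle of length 2: positions 0,1,… shift by +6, +11, then the pattern repeats.
Undoing it on tfsmkc: t−6=n, f−11=u, s−6=m, m−11=b, k−6=e, c−11=r.

number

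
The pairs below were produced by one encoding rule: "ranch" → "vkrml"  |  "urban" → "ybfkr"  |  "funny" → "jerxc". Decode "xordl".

tenth

Shifts by position in ranch: pos 0: r→v (+4), pos 1: a→k (+10), pos 2: n→r (+4), pos 3: c→m (+10) — repeating every 2. A repeating key of period 2 is used — shifts +4, +10 over and over.
Decoding xordl: x−4=t, o−10=e, r−4=n, d−10=t, l−4=h.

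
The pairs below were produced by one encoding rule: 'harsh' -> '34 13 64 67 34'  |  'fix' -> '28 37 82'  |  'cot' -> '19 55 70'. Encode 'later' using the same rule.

46 13 70 25 64

h(#8)→34 and a(#1)→13: differences scale by 3, so n = 3·pos + 10. With a=1..z=26, the number is 3·pos + 10.
On later: l=12→46, a=1→13, t=20→70, e=5→25, r=18→64.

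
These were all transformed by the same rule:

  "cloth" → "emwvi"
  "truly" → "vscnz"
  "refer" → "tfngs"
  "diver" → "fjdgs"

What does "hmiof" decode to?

Shifts by position in cloth: pos 0: c→e (+2), pos 1: l→m (+1), pos 2: o→w (+8), pos 3: t→v (+2), pos 4: h→i (+1) — repeating every 3. The shifts repeat in a cycle of length 3: positions 0,1,… shift by +2, +1, +8, then the pattern repeats.
Undoing it on hmiof: h−2=f, m−1=l, i−8=a, o−2=m, f−1=e.

flame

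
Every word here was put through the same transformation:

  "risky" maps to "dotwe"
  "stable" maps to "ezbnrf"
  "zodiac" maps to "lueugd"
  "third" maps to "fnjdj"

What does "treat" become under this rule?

Shifts by position in risky: pos 0: r→d (+12), pos 1: i→o (+6), pos 2: s→t (+1), pos 3: k→w (+12), pos 4: y→e (+6) — repeating every 3. A repeating key of period 3 is used — shifts +12, +6, +1 over and over.
For treat: t+12=f, r+6=x, e+1=f, a+12=m, t+6=z.

fxfmz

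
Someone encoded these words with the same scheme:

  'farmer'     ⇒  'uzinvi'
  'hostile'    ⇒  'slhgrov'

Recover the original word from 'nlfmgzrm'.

mountain

Each pair mirrors across the alphabet (f↔u, a↔z, r↔i): positions sum to 25. This is the alphabet-reversal cipher (Atbash): a becomes z, b becomes y, etc.
Undoing it on nlfmgzrm: n↔m, l↔o, f↔u, m↔n, g↔t, z↔a, r↔i, m↔n.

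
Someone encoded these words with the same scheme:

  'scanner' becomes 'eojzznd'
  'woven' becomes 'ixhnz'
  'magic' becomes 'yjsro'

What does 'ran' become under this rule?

The shift depends on letter class: consonant s→e is +12, but vowel a→j is +9. The rule splits by letter class: vowels +9, consonants +12.
Applying it to ran: r(cons)+12=d, a(vowel)+9=j, n(cons)+12=z.

djz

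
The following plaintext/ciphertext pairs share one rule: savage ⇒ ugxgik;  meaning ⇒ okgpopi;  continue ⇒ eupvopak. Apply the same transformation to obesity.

The shift depends on letter class: consonant s→u is +2, but vowel a→g is +6. The rule splits by letter class: vowels +6, consonants +2.
Applying it to obesity: o(vowel)+6=u, b(cons)+2=d, e(vowel)+6=k, s(cons)+2=u, i(vowel)+6=o, t(cons)+2=v, y(cons)+2=a.

udkuova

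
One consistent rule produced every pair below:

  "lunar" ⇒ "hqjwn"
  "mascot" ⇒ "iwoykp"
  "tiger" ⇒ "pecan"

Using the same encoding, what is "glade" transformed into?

Compare letters: l→h is +22, u→q is +22, n→j is +22 — a constant shift. Every letter moves 22 places later in the alphabet, wrapping around z→a.
Applying it to glade: g+22=c, l+22=h, a+22=w, d+22=z, e+22=a.

chwza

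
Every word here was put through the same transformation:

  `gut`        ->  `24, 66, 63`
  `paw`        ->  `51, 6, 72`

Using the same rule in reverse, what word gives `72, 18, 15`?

g(#7)→24 and u(#21)→66: differences scale by 3, so n = 3·pos + 3. The formula is n = 3×(alphabet index, a=1) + 3.
Reversing it on 72, 18, 15: 72→(72−3)÷3=23=w, 18→(18−3)÷3=5=e, 15→(15−3)÷3=4=d.

wed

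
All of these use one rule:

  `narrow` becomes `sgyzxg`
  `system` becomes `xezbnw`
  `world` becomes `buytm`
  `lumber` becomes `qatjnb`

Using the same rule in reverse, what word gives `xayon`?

In narrow: n→s is +5, a→g is +6, r→y is +7, r→z is +8 — the shift increases by 1 each position. Each letter shifts forward by (position + 5), i.e. 5, 6, 7, … — the shift grows by one for each successive letter.
Undoing it on xayon: x−5=s, a−6=u, y−7=r, o−8=g, n−9=e.

surge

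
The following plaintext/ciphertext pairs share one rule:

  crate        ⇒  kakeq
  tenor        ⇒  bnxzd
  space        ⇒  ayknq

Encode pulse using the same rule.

In crate: c→k is +8, r→a is +9, a→k is +10, t→e is +11 — the shift increases by 1 each position. Each letter shifts forward by (position + 8), i.e. 8, 9, 10, … — the shift grows by one for each successive letter.
Applying it to pulse: p+8=x, u+9=d, l+10=v, s+11=d, e+12=q.

xdvdq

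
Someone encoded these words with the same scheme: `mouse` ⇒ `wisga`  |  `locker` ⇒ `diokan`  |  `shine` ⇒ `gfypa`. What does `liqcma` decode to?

Each letter's alphabet position (a=0..z=25) is mapped through 19·x+2 mod 26 — an affine cipher.
Reversing it on liqcma: l(11)→11·(11−2)≡21=v; i(8)→11·(8−2)≡14=o; q(16)→11·(16−2)≡24=y; c(2)→11·(2−2)≡0=a; m(12)→11·(12−2)≡6=g; a(0)→11·(0−2)≡4=e (all mod 26).

voyage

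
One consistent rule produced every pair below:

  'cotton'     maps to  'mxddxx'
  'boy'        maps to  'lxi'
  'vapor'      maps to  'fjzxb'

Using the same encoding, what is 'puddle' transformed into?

zdnnvn

The shift depends on letter class: consonant c→m is +10, but vowel o→x is +9. Two shifts are in play — +9 for a/e/i/o/u, +10 for every other letter.
For puddle: p(cons)+10=z, u(vowel)+9=d, d(cons)+10=n, d(cons)+10=n, l(cons)+10=v, e(vowel)+9=n.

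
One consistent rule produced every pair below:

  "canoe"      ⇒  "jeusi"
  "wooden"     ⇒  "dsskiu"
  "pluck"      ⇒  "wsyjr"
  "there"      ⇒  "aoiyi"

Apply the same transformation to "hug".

The shift depends on letter class: consonant c→j is +7, but vowel a→e is +4. The rule splits by letter class: vowels +4, consonants +7.
Applying it to hug: h(cons)+7=o, u(vowel)+4=y, g(cons)+7=n.

oyn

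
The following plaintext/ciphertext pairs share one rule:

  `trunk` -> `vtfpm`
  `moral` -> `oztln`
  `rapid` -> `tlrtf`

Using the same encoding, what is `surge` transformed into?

uftip

The shift depends on letter class: consonant t→v is +2, but vowel u→f is +11. The rule splits by letter class: vowels +11, consonants +2.
On surge: s(cons)+2=u, u(vowel)+11=f, r(cons)+2=t, g(cons)+2=i, e(vowel)+11=p.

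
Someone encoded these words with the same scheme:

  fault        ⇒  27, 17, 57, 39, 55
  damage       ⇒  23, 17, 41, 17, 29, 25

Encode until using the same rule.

f(#6)→27 and a(#1)→17: differences scale by 2, so n = 2·pos + 15. With a=1..z=26, the number is 2·pos + 15.
For until: u=21→57, n=14→43, t=20→55, i=9→33, l=12→39.

57, 43, 55, 33, 39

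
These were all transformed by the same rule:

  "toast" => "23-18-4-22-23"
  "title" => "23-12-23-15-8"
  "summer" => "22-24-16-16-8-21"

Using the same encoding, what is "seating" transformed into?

22-8-4-23-12-17-10

t is letter #20 and maps to 23: an offset of 3. Letters become their 1-based position plus 3 (so a→4, b→5, …).
For seating: s=19→22, e=5→8, a=1→4, t=20→23, i=9→12, n=14→17, g=7→10.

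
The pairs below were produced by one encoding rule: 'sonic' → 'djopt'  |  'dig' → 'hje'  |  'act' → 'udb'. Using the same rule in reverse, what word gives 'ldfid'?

The output letters match the input read backwards, each shifted +1: sonic reversed is cinos. The word is reversed, then every letter is shifted forward by 1.
Decoding ldfid: shift back: l−1=k, d−1=c, f−1=e, i−1=h, d−1=c → kcehc; then reverse → check.

check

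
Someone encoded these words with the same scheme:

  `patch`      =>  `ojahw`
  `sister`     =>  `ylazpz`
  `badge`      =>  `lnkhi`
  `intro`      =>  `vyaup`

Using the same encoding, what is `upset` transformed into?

The word is reversed, then every letter is shifted forward by 7.
On upset: reverse → tespu; then shift: t+7=a, e+7=l, s+7=z, p+7=w, u+7=b.

alzwb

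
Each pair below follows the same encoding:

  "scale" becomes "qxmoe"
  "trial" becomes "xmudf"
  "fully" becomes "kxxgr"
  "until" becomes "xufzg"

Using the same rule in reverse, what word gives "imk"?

The output letters match the input read backwards, each shifted +12: scale reversed is elacs. Read the word backwards and shift each letter +12.
Reversing it on imk: shift back: i−12=w, m−12=a, k−12=y → way; then reverse → yaw.

yaw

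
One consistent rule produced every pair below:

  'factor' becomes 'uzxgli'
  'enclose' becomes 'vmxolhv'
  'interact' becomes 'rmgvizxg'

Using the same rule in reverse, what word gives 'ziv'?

are

Each pair mirrors across the alphabet (f↔u, a↔z, c↔x): positions sum to 25. Each letter is replaced by its mirror in the alphabet: a↔z, b↔y, c↔x, and so on (the Atbash cipher).
Undoing it on ziv: z↔a, i↔r, v↔e.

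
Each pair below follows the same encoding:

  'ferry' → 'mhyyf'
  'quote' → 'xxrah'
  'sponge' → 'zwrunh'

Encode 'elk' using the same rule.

hsr

The shift depends on letter class: consonant f→m is +7, but vowel e→h is +3. The rule splits by letter class: vowels +3, consonants +7.
On elk: e(vowel)+3=h, l(cons)+7=s, k(cons)+7=r.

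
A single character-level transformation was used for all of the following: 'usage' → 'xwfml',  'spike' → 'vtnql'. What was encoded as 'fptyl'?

close

The shift increases by 1 at each position, starting from +3: 3, 4, 5, ….
Decoding fptyl: f−3=c, p−4=l, t−5=o, y−6=s, l−7=e.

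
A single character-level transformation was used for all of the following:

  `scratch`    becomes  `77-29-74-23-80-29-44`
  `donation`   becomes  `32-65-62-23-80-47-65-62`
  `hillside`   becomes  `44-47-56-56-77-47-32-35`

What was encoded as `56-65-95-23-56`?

loyal

s(#19)→77 and c(#3)→29: differences scale by 3, so n = 3·pos + 20. The formula is n = 3×(alphabet index, a=1) + 20.
Reversing it on 56-65-95-23-56: 56→(56−20)÷3=12=l, 65→(65−20)÷3=15=o, 95→(95−20)÷3=25=y, 23→(23−20)÷3=1=a, 56→(56−20)÷3=12=l.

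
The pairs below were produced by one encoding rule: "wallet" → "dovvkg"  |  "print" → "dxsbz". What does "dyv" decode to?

Two steps: reverse the string, then apply a Caesar shift of +10.
Decoding dyv: shift back: d−10=t, y−10=o, v−10=l → tol; then reverse → lot.

lot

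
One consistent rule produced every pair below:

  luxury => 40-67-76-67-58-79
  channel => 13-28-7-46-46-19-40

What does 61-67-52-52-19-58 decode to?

Each letter becomes 3×(its alphabet position, a=1..z=26) + 4.
Reversing it on 61-67-52-52-19-58: 61→(61−4)÷3=19=s, 67→(67−4)÷3=21=u, 52→(52−4)÷3=16=p, 52→(52−4)÷3=16=p, 19→(19−4)÷3=5=e, 58→(58−4)÷3=18=r.

supper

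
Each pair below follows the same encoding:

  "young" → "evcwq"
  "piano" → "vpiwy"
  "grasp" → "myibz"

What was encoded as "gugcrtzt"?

anything

In young: y→e is +6, o→v is +7, u→c is +8, n→w is +9 — the shift increases by 1 each position. Each letter shifts forward by (position + 6), i.e. 6, 7, 8, … — the shift grows by one for each successive letter.
Decoding gugcrtzt: g−6=a, u−7=n, g−8=y, c−9=t, r−10=h, t−11=i, z−12=n, t−13=g.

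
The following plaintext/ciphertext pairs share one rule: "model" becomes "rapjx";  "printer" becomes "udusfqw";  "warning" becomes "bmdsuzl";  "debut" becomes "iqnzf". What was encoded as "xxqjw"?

Shifts by position in model: pos 0: m→r (+5), pos 1: o→a (+12), pos 2: d→p (+12), pos 3: e→j (+5), pos 4: l→x (+12) — repeating every 3. The shifts repeat in a cycle of length 3: positions 0,1,… shift by +5, +12, +12, then the pattern repeats.
Decoding xxqjw: x−5=s, x−12=l, q−12=e, j−5=e, w−12=k.

sleek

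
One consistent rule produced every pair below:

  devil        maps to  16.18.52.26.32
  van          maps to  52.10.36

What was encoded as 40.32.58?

ply

d(#4)→16 and e(#5)→18: differences scale by 2, so n = 2·pos + 8. Each letter becomes 2×(its alphabet position, a=1..z=26) + 8.
Decoding 40.32.58: 40→(40−8)÷2=16=p, 32→(32−8)÷2=12=l, 58→(58−8)÷2=25=y.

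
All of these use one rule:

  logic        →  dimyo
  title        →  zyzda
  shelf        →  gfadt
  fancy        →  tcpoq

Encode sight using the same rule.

gymfz

l(11)→d(3) and o(14)→i(8) fit y≡19x+2 (mod 26); the inverse of 19 mod 26 is 11. Each letter's alphabet position (a=0..z=25) is mapped through 19·x+2 mod 26 — an affine cipher.
Applying it to sight: s(18)→19·18+2≡6=g; i(8)→19·8+2≡24=y; g(6)→19·6+2≡12=m; h(7)→19·7+2≡5=f; t(19)→19·19+2≡25=z (all mod 26).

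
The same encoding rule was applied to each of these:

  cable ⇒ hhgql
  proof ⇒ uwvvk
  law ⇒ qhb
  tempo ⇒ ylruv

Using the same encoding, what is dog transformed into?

The shift depends on letter class: consonant c→h is +5, but vowel a→h is +7. The rule splits by letter class: vowels +7, consonants +5.
For dog: d(cons)+5=i, o(vowel)+7=v, g(cons)+5=l.

ivl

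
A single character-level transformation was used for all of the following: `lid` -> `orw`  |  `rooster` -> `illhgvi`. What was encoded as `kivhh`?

This is the alphabet-reversal cipher (Atbash): a becomes z, b becomes y, etc.
Undoing it on kivhh: k↔p, i↔r, v↔e, h↔s, h↔s.

press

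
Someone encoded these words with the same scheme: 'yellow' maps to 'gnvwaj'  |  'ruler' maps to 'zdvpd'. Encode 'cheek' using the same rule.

In yellow: y→g is +8, e→n is +9, l→v is +10, l→w is +11 — the shift increases by 1 each position. Letter i (0-indexed) is shifted by i+8, so successive shifts are 8, 9, 10, ….
Applying it to cheek: c+8=k, h+9=q, e+10=o, e+11=p, k+12=w.

kqopw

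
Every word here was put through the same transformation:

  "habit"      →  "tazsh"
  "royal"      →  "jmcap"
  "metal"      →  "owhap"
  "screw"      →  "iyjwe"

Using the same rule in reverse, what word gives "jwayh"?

This is an affine cipher: with a=0,…,z=25, each position x becomes (25x+0) mod 26.
Decoding jwayh: j(9)→25·(9−0)≡17=r; w(22)→25·(22−0)≡4=e; a(0)→25·(0−0)≡0=a; y(24)→25·(24−0)≡2=c; h(7)→25·(7−0)≡19=t (all mod 26).

react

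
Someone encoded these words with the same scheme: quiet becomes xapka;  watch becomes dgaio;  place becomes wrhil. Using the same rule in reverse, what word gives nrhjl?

glade

Shifts by position in quiet: pos 0: q→x (+7), pos 1: u→a (+6), pos 2: i→p (+7), pos 3: e→k (+6) — repeating every 2. The shifts repeat in a cycle of length 2: positions 0,1,… shift by +7, +6, then the pattern repeats.
Reversing it on nrhjl: n−7=g, r−6=l, h−7=a, j−6=d, l−7=e.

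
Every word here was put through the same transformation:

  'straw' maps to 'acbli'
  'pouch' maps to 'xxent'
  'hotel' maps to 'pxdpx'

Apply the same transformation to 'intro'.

In straw: s→a is +8, t→c is +9, r→b is +10, a→l is +11 — the shift increases by 1 each position. Each letter shifts forward by (position + 8), i.e. 8, 9, 10, … — the shift grows by one for each successive letter.
On intro: i+8=q, n+9=w, t+10=d, r+11=c, o+12=a.

qwdca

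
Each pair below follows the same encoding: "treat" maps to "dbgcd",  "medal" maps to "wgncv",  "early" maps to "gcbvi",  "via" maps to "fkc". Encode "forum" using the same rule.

pqbww

Vowels shift forward by 2 and consonants shift forward by 10.
For forum: f(cons)+10=p, o(vowel)+2=q, r(cons)+10=b, u(vowel)+2=w, m(cons)+10=w.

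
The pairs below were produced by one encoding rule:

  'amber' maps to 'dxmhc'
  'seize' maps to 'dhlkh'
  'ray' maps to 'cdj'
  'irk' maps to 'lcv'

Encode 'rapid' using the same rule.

cdalo

Vowels shift forward by 3 and consonants shift forward by 11.
For rapid: r(cons)+11=c, a(vowel)+3=d, p(cons)+11=a, i(vowel)+3=l, d(cons)+11=o.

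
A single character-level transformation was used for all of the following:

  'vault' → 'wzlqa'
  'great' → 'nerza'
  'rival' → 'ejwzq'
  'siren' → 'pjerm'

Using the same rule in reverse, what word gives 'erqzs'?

v(21)→w(22) and a(0)→z(25) fit y≡11x+25 (mod 26); the inverse of 11 mod 26 is 19. Treating letters as 0–25, the rule is x ↦ 11x + 25 (mod 26).
Reversing it on erqzs: e(4)→19·(4−25)≡17=r; r(17)→19·(17−25)≡4=e; q(16)→19·(16−25)≡11=l; z(25)→19·(25−25)≡0=a; s(18)→19·(18−25)≡23=x (all mod 26).

relax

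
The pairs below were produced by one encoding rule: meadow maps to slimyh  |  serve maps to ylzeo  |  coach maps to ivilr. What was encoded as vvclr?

pouch

In meadow: m→s is +6, e→l is +7, a→i is +8, d→m is +9 — the shift increases by 1 each position. Each letter shifts forward by (position + 6), i.e. 6, 7, 8, … — the shift grows by one for each successive letter.
Reversing it on vvclr: v−6=p, v−7=o, c−8=u, l−9=c, r−10=h.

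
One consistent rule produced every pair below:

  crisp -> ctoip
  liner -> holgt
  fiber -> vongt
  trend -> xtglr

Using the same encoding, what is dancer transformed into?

rylcgt

c(2)→c(2) and r(17)→t(19) fit y≡15x+24 (mod 26); the inverse of 15 mod 26 is 7. Treating letters as 0–25, the rule is x ↦ 15x + 24 (mod 26).
On dancer: d(3)→15·3+24≡17=r; a(0)→15·0+24≡24=y; n(13)→15·13+24≡11=l; c(2)→15·2+24≡2=c; e(4)→15·4+24≡6=g; r(17)→15·17+24≡19=t (all mod 26).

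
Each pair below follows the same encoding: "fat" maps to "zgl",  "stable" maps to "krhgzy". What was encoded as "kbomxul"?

The output letters match the input read backwards, each shifted +6: fat reversed is taf. The word is reversed, then every letter is shifted forward by 6.
Decoding kbomxul: shift back: k−6=e, b−6=v, o−6=i, m−6=g, x−6=r, u−6=o, l−6=f → evigrof; then reverse → forgive.

forgive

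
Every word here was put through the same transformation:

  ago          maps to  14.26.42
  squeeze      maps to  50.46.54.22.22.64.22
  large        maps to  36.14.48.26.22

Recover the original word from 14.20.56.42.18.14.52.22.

a(#1)→14 and g(#7)→26: differences scale by 2, so n = 2·pos + 12. The formula is n = 2×(alphabet index, a=1) + 12.
Reversing it on 14.20.56.42.18.14.52.22: 14→(14−12)÷2=1=a, 20→(20−12)÷2=4=d, 56→(56−12)÷2=22=v, 42→(42−12)÷2=15=o, 18→(18−12)÷2=3=c, 14→(14−12)÷2=1=a, 52→(52−12)÷2=20=t, 22→(22−12)÷2=5=e.

advocate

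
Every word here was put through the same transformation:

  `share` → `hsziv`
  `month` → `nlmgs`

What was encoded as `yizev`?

brave

Each pair mirrors across the alphabet (s↔h, h↔s, a↔z): positions sum to 25. Each letter is replaced by its mirror in the alphabet: a↔z, b↔y, c↔x, and so on (the Atbash cipher).
Undoing it on yizev: y↔b, i↔r, z↔a, e↔v, v↔e.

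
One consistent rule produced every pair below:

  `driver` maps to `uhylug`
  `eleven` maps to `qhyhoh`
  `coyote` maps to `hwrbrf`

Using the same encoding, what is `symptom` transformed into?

The output letters match the input read backwards, each shifted +3: driver reversed is revird. Read the word backwards and shift each letter +3.
On symptom: reverse → motpmys; then shift: m+3=p, o+3=r, t+3=w, p+3=s, m+3=p, y+3=b, s+3=v.

prwspbv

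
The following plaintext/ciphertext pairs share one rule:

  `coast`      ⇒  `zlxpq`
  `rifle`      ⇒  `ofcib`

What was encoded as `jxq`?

mat

Compare letters: c→z is +23, o→l is +23, a→x is +23 — a constant shift. Every letter moves 23 places later in the alphabet, wrapping around z→a.
Decoding jxq: j−23=m, x−23=a, q−23=t.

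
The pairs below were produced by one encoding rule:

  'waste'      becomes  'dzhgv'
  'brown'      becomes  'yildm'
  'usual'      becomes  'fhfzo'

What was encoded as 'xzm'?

can

Each letter is replaced by its mirror in the alphabet: a↔z, b↔y, c↔x, and so on (the Atbash cipher).
Reversing it on xzm: x↔c, z↔a, m↔n.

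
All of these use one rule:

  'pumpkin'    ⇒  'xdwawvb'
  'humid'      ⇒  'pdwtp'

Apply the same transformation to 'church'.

Each letter shifts forward by (position + 8), i.e. 8, 9, 10, … — the shift grows by one for each successive letter.
On church: c+8=k, h+9=q, u+10=e, r+11=c, c+12=o, h+13=u.

kqecou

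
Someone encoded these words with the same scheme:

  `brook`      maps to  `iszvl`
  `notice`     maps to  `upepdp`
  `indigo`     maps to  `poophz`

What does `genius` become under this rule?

nfypvd

A repeating key of period 3 is used — shifts +7, +1, +11 over and over.
On genius: g+7=n, e+1=f, n+11=y, i+7=p, u+1=v, s+11=d.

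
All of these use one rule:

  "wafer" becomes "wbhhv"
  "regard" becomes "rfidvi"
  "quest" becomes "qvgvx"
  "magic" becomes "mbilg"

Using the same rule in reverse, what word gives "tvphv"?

tuner

The shift increases by 1 at each position, starting from +0: 0, 1, 2, ….
Undoing it on tvphv: t−0=t, v−1=u, p−2=n, h−3=e, v−4=r.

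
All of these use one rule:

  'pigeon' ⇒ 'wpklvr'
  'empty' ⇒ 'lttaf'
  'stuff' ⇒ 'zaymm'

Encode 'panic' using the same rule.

A repeating key of period 3 is used — shifts +7, +7, +4 over and over.
Applying it to panic: p+7=w, a+7=h, n+4=r, i+7=p, c+7=j.

whrpj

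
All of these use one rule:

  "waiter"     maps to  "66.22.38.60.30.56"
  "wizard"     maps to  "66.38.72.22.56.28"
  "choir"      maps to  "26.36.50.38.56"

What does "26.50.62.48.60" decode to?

w(#23)→66 and a(#1)→22: differences scale by 2, so n = 2·pos + 20. With a=1..z=26, the number is 2·pos + 20.
Decoding 26.50.62.48.60: 26→(26−20)÷2=3=c, 50→(50−20)÷2=15=o, 62→(62−20)÷2=21=u, 48→(48−20)÷2=14=n, 60→(60−20)÷2=20=t.

count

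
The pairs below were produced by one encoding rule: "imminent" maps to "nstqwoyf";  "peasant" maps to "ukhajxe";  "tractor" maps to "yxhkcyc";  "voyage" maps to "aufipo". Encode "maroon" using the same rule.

Each letter shifts forward by (position + 5), i.e. 5, 6, 7, … — the shift grows by one for each successive letter.
For maroon: m+5=r, a+6=g, r+7=y, o+8=w, o+9=x, n+10=x.

rgywxx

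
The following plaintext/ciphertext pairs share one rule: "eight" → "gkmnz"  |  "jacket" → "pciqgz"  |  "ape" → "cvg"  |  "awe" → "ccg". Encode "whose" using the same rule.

Two shifts are in play — +2 for a/e/i/o/u, +6 for every other letter.
Applying it to whose: w(cons)+6=c, h(cons)+6=n, o(vowel)+2=q, s(cons)+6=y, e(vowel)+2=g.

cnqyg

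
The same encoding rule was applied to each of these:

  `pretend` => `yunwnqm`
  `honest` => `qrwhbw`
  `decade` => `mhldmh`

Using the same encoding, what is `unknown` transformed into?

dqtqxzw

It's a Vigenère-style cipher with numeric key [9,3]: position i shifts by key[i mod 2].
Applying it to unknown: u+9=d, n+3=q, k+9=t, n+3=q, o+9=x, w+3=z, n+9=w.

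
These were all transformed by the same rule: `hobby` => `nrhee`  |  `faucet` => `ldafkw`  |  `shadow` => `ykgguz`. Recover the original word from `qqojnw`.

Shifts by position in hobby: pos 0: h→n (+6), pos 1: o→r (+3), pos 2: b→h (+6), pos 3: b→e (+3) — repeating every 2. A repeating key of period 2 is used — shifts +6, +3 over and over.
Reversing it on qqojnw: q−6=k, q−3=n, o−6=i, j−3=g, n−6=h, w−3=t.

knight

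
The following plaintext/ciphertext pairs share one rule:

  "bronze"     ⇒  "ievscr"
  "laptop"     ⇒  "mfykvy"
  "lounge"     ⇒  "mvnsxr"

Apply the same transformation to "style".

hkzmr

b(1)→i(8) and r(17)→e(4) fit y≡3x+5 (mod 26); the inverse of 3 mod 26 is 9. This is an affine cipher: with a=0,…,z=25, each position x becomes (3x+5) mod 26.
For style: s(18)→3·18+5≡7=h; t(19)→3·19+5≡10=k; y(24)→3·24+5≡25=z; l(11)→3·11+5≡12=m; e(4)→3·4+5≡17=r (all mod 26).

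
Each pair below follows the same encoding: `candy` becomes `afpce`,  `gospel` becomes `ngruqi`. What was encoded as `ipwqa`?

young

The output letters match the input read backwards, each shifted +2: candy reversed is ydnac. Two steps: reverse the string, then apply a Caesar shift of +2.
Undoing it on ipwqa: shift back: i−2=g, p−2=n, w−2=u, q−2=o, a−2=y → gnuoy; then reverse → young.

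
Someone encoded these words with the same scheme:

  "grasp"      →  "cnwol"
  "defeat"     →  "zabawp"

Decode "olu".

spy

Compare letters: g→c is +22, r→n is +22, a→w is +22 — a constant shift. Each letter is shifted forward by 22 in the alphabet (a Caesar shift of +22).
Reversing it on olu: o−22=s, l−22=p, u−22=y.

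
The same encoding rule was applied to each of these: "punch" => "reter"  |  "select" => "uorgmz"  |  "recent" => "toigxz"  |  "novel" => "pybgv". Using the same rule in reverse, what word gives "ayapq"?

Shifts by position in punch: pos 0: p→r (+2), pos 1: u→e (+10), pos 2: n→t (+6), pos 3: c→e (+2), pos 4: h→r (+10) — repeating every 3. The shifts repeat in a cycle of length 3: positions 0,1,… shift by +2, +10, +6, then the pattern repeats.
Decoding ayapq: a−2=y, y−10=o, a−6=u, p−2=n, q−10=g.

young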